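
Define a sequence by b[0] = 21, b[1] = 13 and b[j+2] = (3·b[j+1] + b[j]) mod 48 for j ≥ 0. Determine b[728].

b[0] = 21; b[1] = 13; b[2] = 12; b[3] = 1; b[4] = 15; b[5] = 46; b[6] = 9; b[7] = 25; b[8] = 36; b[9] = 37; b[10] = 3; b[11] = 46; b[12] = 45; b[13] = 37; b[14] = 12; b[15] = 25; b[16] = 39; b[17] = 46; b[18] = 33; b[19] = 1; b[20] = 36; b[21] = 13; b[22] = 27; b[23] = 46; b[24] = 21; b[25] = 13.
Since (b[24], b[25]) = (b[0], b[1]) = (21, 13) (two consecutive terms determine the rest), the sequence is periodic with period 24.
So b[728] = b[0 + ((728-0) mod 24)] = b[8] = 36.

36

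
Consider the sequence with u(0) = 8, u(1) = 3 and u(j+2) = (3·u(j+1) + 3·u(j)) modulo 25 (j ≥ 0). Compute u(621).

3

u(0) = 8, u(1) = 3, u(2) = 8, u(3) = 8, u(4) = 23, u(5) = 18, u(6) = 23, u(7) = 23, u(8) = 13, u(9) = 8, u(10) = 13, u(11) = 13, u(12) = 3, u(13) = 23, u(14) = 3, u(15) = 3, u(16) = 18, u(17) = 13, u(18) = 18, u(19) = 18, u(20) = 8, u(21) = 3.
The sequence repeats with period 20.
So u(621) = u(0 + ((621-0) mod 20)) = u(1) = 3.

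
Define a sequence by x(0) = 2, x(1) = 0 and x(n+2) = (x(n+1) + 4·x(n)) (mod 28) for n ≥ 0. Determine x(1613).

12

Computing terms: x(0) = 2, x(1) = 0, x(2) = 8, x(3) = 8, x(4) = 12, x(5) = 16, x(6) = 8, x(7) = 16, x(8) = 20, x(9) = 0, x(10) = 24, x(11) = 24, x(12) = 8, x(13) = 20, x(14) = 24, x(15) = 20, x(16) = 4, x(17) = 0, x(18) = 16, x(19) = 16, x(20) = 24, x(21) = 4, x(22) = 16, x(23) = 4, x(24) = 12, x(25) = 0, x(26) = 20, x(27) = 20, x(28) = 16, x(29) = 12, x(30) = 20, x(31) = 12, x(32) = 8, x(33) = 0, x(34) = 4, x(35) = 4, x(36) = 20, x(37) = 8, x(38) = 4, x(39) = 8, x(40) = 24, x(41) = 0, x(42) = 12, x(43) = 12, x(44) = 4, x(45) = 24, x(46) = 12, x(47) = 24, x(48) = 16, x(49) = 0, x(50) = 8.
Since (x(49), x(50)) = (x(1), x(2)) = (0, 8) (two consecutive terms determine the rest), the sequence is eventually periodic: after a pre-period of length 1 it cycles with period 48.
For n ≥ 1, x(n) depends only on (n - 1) mod 48. (1613 - 1) mod 48 = 28, so x(1613) = x(29) = 12.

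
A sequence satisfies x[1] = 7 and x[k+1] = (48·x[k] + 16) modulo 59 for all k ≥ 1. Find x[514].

We have x[1] = 7, x[2] = 57, x[3] = 38, x[4] = 11, x[5] = 13, x[6] = 50, x[7] = 56, x[8] = 49, x[9] = 8, x[10] = 46, x[11] = 41, x[12] = 37, x[13] = 22, x[14] = 10, x[15] = 24, x[16] = 47, x[17] = 30, x[18] = 40, x[19] = 48, x[20] = 19, x[21] = 43, x[22] = 15, x[23] = 28, x[24] = 3, x[25] = 42, x[26] = 26, x[27] = 25, x[28] = 36, x[29] = 33, x[30] = 7.
The sequence repeats with period 29.
So x[514] = x[1 + ((514-1) mod 29)] = x[21] = 43.

43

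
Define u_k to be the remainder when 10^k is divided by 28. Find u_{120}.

Computing terms: u_0 = 1,  u_1 = 10,  u_2 = 16,  u_3 = 20,  u_4 = 4,  u_5 = 12,  u_6 = 8,  u_7 = 24,  u_8 = 16.
Since u_8 = u_2 = 16, the sequence is eventually periodic: after a pre-period of length 2 it cycles with period 6.
For k ≥ 2, u_k depends only on (k - 2) mod 6. (120 - 2) mod 6 = 4, so u_{120} = u_6 = 8.

8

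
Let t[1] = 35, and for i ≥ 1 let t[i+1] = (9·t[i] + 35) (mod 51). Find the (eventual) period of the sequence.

t[1] = 35,  t[2] = 44,  t[3] = 23,  t[4] = 38,  t[5] = 20,  t[6] = 11,  t[7] = 32,  t[8] = 17,  t[9] = 35.
The sequence repeats with period 8.

8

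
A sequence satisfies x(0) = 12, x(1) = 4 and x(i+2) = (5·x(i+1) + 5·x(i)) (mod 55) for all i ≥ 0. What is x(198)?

Listing terms: x(0) = 12,  x(1) = 4,  x(2) = 25,  x(3) = 35,  x(4) = 25,  x(5) = 25,  x(6) = 30,  x(7) = 0,  x(8) = 40,  x(9) = 35,  x(10) = 45,  x(11) = 15,  x(12) = 25,  x(13) = 35.
Since (x(12), x(13)) = (x(2), x(3)) = (25, 35) (two consecutive terms determine the rest), the sequence is eventually periodic: after a pre-period of length 2 it cycles with period 10.
For i ≥ 2, x(i) depends only on (i - 2) mod 10. (198 - 2) mod 10 = 6, so x(198) = x(8) = 40.

40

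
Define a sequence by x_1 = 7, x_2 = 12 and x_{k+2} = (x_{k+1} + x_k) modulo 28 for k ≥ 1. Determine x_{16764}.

Computing terms: x_1 = 7; x_2 = 12; x_3 = 19; x_4 = 3; x_5 = 22; x_6 = 25; x_7 = 19; x_8 = 16; x_9 = 7; x_{10} = 23; x_{11} = 2; x_{12} = 25; x_{13} = 27; x_{14} = 24; x_{15} = 23; x_{16} = 19; x_{17} = 14; x_{18} = 5; x_{19} = 19; x_{20} = 24; x_{21} = 15; x_{22} = 11; x_{23} = 26; x_{24} = 9; x_{25} = 7; x_{26} = 16; x_{27} = 23; x_{28} = 11; x_{29} = 6; x_{30} = 17; x_{31} = 23; x_{32} = 12; x_{33} = 7; x_{34} = 19; x_{35} = 26; x_{36} = 17; x_{37} = 15; x_{38} = 4; x_{39} = 19; x_{40} = 23; x_{41} = 14; x_{42} = 9; x_{43} = 23; x_{44} = 4; x_{45} = 27; x_{46} = 3; x_{47} = 2; x_{48} = 5; x_{49} = 7; x_{50} = 12.
The sequence repeats with period 48.
So x_{16764} = x_{1 + ((16764-1) mod 48)} = x_{12} = 25.

25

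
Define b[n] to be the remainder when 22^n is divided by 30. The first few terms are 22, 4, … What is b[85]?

Computing terms: b[1] = 22,  b[2] = 4,  b[3] = 28,  b[4] = 16,  b[5] = 22.
Since b[5] = b[1] = 22, the sequence is periodic with period 4.
(85 - 1) mod 4 = 0, so b[85] = b[1] = 22.

22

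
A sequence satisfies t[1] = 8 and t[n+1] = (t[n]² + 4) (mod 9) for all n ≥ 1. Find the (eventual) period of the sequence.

3

Listing terms: t[1] = 8; t[2] = 5; t[3] = 2; t[4] = 8.
The sequence repeats with period 3.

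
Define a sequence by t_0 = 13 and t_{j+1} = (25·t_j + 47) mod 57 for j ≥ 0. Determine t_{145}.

Listing terms: t_0 = 13, t_1 = 30, t_2 = 56, t_3 = 22, t_4 = 27, t_5 = 38, t_6 = 28, t_7 = 6, t_8 = 26, t_9 = 13.
The sequence repeats with period 9.
(145 - 0) mod 9 = 1, so t_{145} = t_1 = 30.

30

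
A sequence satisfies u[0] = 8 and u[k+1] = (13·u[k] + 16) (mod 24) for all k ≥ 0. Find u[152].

16

Listing terms: u[0] = 8,  u[1] = 0,  u[2] = 16,  u[3] = 8.
Since u[3] = u[0] = 8, the sequence is periodic with period 3.
(152 - 0) mod 3 = 2, so u[152] = u[2] = 16.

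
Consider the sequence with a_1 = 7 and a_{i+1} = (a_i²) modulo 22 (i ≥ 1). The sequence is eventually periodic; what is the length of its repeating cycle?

4

Computing terms: a_1 = 7; a_2 = 5; a_3 = 3; a_4 = 9; a_5 = 15; a_6 = 5.
Since a_6 = a_2 = 5, the sequence is eventually periodic: after a pre-period of length 1 it cycles with period 4.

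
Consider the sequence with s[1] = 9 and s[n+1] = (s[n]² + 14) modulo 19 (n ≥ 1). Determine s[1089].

s[1] = 9, s[2] = 0, s[3] = 14, s[4] = 1, s[5] = 15, s[6] = 11, s[7] = 2, s[8] = 18, s[9] = 15.
Since s[9] = s[5] = 15, the sequence is eventually periodic: after a pre-period of length 4 it cycles with period 4.
For n ≥ 5, s[n] depends only on (n - 5) mod 4. (1089 - 5) mod 4 = 0, so s[1089] = s[5] = 15.

15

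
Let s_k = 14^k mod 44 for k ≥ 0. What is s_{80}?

12

Listing terms: s_0 = 1, s_1 = 14, s_2 = 20, s_3 = 16, s_4 = 4, s_5 = 12, s_6 = 36, s_7 = 20.
Since s_7 = s_2 = 20, the sequence is eventually periodic: after a pre-period of length 2 it cycles with period 5.
For k ≥ 2, s_k depends only on (k - 2) mod 5. (80 - 2) mod 5 = 3, so s_{80} = s_5 = 12.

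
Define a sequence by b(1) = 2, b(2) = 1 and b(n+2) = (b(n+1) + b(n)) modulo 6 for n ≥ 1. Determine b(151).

0

b(1) = 2,  b(2) = 1,  b(3) = 3,  b(4) = 4,  b(5) = 1,  b(6) = 5,  b(7) = 0,  b(8) = 5,  b(9) = 5,  b(10) = 4,  b(11) = 3,  b(12) = 1,  b(13) = 4,  b(14) = 5,  b(15) = 3,  b(16) = 2,  b(17) = 5,  b(18) = 1,  b(19) = 0,  b(20) = 1,  b(21) = 1,  b(22) = 2,  b(23) = 3,  b(24) = 5,  b(25) = 2,  b(26) = 1.
Since (b(25), b(26)) = (b(1), b(2)) = (2, 1) (two consecutive terms determine the rest), the sequence is periodic with period 24.
So b(151) = b(1 + ((151-1) mod 24)) = b(7) = 0.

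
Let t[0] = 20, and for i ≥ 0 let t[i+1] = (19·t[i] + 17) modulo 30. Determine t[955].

Computing terms: t[0] = 20; t[1] = 7; t[2] = 0; t[3] = 17; t[4] = 10; t[5] = 27; t[6] = 20.
The sequence repeats with period 6.
So t[955] = t[0 + ((955-0) mod 6)] = t[1] = 7.

7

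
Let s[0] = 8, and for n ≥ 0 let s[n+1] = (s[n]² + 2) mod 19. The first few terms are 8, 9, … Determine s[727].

0

s[0] = 8; s[1] = 9; s[2] = 7; s[3] = 13; s[4] = 0; s[5] = 2; s[6] = 6; s[7] = 0.
Since s[7] = s[4] = 0, the sequence is eventually periodic: after a pre-period of length 4 it cycles with period 3.
For n ≥ 4, s[n] depends only on (n - 4) mod 3. (727 - 4) mod 3 = 0, so s[727] = s[4] = 0.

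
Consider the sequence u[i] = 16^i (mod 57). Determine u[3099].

49

u[0] = 1,  u[1] = 16,  u[2] = 28,  u[3] = 49,  u[4] = 43,  u[5] = 4,  u[6] = 7,  u[7] = 55,  u[8] = 25,  u[9] = 1.
Since u[9] = u[0] = 1, the sequence is periodic with period 9.
(3099 - 0) mod 9 = 3, so u[3099] = u[3] = 49.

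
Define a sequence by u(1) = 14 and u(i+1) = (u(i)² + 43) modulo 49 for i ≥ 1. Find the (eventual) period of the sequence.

u(1) = 14, u(2) = 43, u(3) = 30, u(4) = 12, u(5) = 40, u(6) = 26, u(7) = 33, u(8) = 5, u(9) = 19, u(10) = 12.
Since u(10) = u(4) = 12, the sequence is eventually periodic: after a pre-period of length 3 it cycles with period 6.

6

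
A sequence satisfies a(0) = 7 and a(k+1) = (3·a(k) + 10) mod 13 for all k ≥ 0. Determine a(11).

Listing terms: a(0) = 7; a(1) = 5; a(2) = 12; a(3) = 7.
Since a(3) = a(0) = 7, the sequence is periodic with period 3.
(11 - 0) mod 3 = 2, so a(11) = a(2) = 12.

12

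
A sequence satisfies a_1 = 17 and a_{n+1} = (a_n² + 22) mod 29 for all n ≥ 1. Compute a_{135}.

We have a_1 = 17; a_2 = 21; a_3 = 28; a_4 = 23; a_5 = 0; a_6 = 22; a_7 = 13; a_8 = 17.
Since a_8 = a_1 = 17, the sequence is periodic with period 7.
So a_{135} = a_{1 + ((135-1) mod 7)} = a_2 = 21.

21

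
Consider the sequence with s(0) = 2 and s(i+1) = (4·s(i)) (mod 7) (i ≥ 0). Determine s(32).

s(0) = 2,  s(1) = 1,  s(2) = 4,  s(3) = 2.
Since s(3) = s(0) = 2, the sequence is periodic with period 3.
(32 - 0) mod 3 = 2, so s(32) = s(2) = 4.

4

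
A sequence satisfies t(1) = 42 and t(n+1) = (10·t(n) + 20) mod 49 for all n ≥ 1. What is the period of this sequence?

t(1) = 42, t(2) = 48, t(3) = 10, t(4) = 22, t(5) = 44, t(6) = 19, t(7) = 14, t(8) = 13, t(9) = 3, t(10) = 1, t(11) = 30, t(12) = 26, t(13) = 35, t(14) = 27, t(15) = 45, t(16) = 29, t(17) = 16, t(18) = 33, t(19) = 7, t(20) = 41, t(21) = 38, t(22) = 8, t(23) = 2, t(24) = 40, t(25) = 28, t(26) = 6, t(27) = 31, t(28) = 36, t(29) = 37, t(30) = 47, t(31) = 0, t(32) = 20, t(33) = 24, t(34) = 15, t(35) = 23, t(36) = 5, t(37) = 21, t(38) = 34, t(39) = 17, t(40) = 43, t(41) = 9, t(42) = 12, t(43) = 42.
Since t(43) = t(1) = 42, the sequence is periodic with period 42.

42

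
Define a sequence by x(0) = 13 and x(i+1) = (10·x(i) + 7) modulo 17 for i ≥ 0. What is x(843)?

Computing terms: x(0) = 13; x(1) = 1; x(2) = 0; x(3) = 7; x(4) = 9; x(5) = 12; x(6) = 8; x(7) = 2; x(8) = 10; x(9) = 5; x(10) = 6; x(11) = 16; x(12) = 14; x(13) = 11; x(14) = 15; x(15) = 4; x(16) = 13.
Since x(16) = x(0) = 13, the sequence is periodic with period 16.
So x(843) = x(0 + ((843-0) mod 16)) = x(11) = 16.

16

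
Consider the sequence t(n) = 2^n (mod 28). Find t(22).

Listing terms: t(1) = 2, t(2) = 4, t(3) = 8, t(4) = 16, t(5) = 4.
Since t(5) = t(2) = 4, the sequence is eventually periodic: after a pre-period of length 1 it cycles with period 3.
For n ≥ 2, t(n) depends only on (n - 2) mod 3. (22 - 2) mod 3 = 2, so t(22) = t(4) = 16.

16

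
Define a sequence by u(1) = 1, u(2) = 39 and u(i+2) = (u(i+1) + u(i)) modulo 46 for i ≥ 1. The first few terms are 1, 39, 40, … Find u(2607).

We have u(1) = 1, u(2) = 39, u(3) = 40, u(4) = 33, u(5) = 27, u(6) = 14, u(7) = 41, u(8) = 9, u(9) = 4, u(10) = 13, u(11) = 17, u(12) = 30, u(13) = 1, u(14) = 31, u(15) = 32, u(16) = 17, u(17) = 3, u(18) = 20, u(19) = 23, u(20) = 43, u(21) = 20, u(22) = 17, u(23) = 37, u(24) = 8, u(25) = 45, u(26) = 7, u(27) = 6, u(28) = 13, u(29) = 19, u(30) = 32, u(31) = 5, u(32) = 37, u(33) = 42, u(34) = 33, u(35) = 29, u(36) = 16, u(37) = 45, u(38) = 15, u(39) = 14, u(40) = 29, u(41) = 43, u(42) = 26, u(43) = 23, u(44) = 3, u(45) = 26, u(46) = 29, u(47) = 9, u(48) = 38, u(49) = 1, u(50) = 39.
The sequence repeats with period 48.
(2607 - 1) mod 48 = 14, so u(2607) = u(15) = 32.

32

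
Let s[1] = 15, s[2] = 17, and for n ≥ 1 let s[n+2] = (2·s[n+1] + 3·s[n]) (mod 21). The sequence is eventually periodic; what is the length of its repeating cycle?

We have s[1] = 15; s[2] = 17; s[3] = 16; s[4] = 20; s[5] = 4; s[6] = 5; s[7] = 1; s[8] = 17; s[9] = 16.
Since (s[8], s[9]) = (s[2], s[3]) = (17, 16) (two consecutive terms determine the rest), the sequence is eventually periodic: after a pre-period of length 1 it cycles with period 6.

6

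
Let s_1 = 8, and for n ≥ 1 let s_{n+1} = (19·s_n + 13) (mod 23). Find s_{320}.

11

Computing terms: s_1 = 8,  s_2 = 4,  s_3 = 20,  s_4 = 2,  s_5 = 5,  s_6 = 16,  s_7 = 18,  s_8 = 10,  s_9 = 19,  s_{10} = 6,  s_{11} = 12,  s_{12} = 11,  s_{13} = 15,  s_{14} = 22,  s_{15} = 17,  s_{16} = 14,  s_{17} = 3,  s_{18} = 1,  s_{19} = 9,  s_{20} = 0,  s_{21} = 13,  s_{22} = 7,  s_{23} = 8.
Since s_{23} = s_1 = 8, the sequence is periodic with period 22.
So s_{320} = s_{1 + ((320-1) mod 22)} = s_{12} = 11.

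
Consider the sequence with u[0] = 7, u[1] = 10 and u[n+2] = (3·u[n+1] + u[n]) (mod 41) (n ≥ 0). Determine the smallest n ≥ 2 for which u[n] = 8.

11

u[0] = 7,  u[1] = 10,  u[2] = 37,  u[3] = 39,  u[4] = 31,  u[5] = 9,  u[6] = 17,  u[7] = 19,  u[8] = 33,  u[9] = 36,  u[10] = 18,  u[11] = 8,  u[12] = 1,  u[13] = 11,  u[14] = 34,  u[15] = 31,  u[16] = 4,  u[17] = 2,  u[18] = 10,  u[19] = 32,  u[20] = 24,  u[21] = 22,  u[22] = 8,  u[23] = 5,  u[24] = 23,  u[25] = 33,  u[26] = 40,  u[27] = 30,  u[28] = 7,  u[29] = 10.
The sequence repeats with period 28.
The value 8 first appears (with n ≥ 2) at u[11].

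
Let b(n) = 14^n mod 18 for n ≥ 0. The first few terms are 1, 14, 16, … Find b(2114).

Listing terms: b(0) = 1,  b(1) = 14,  b(2) = 16,  b(3) = 8,  b(4) = 4,  b(5) = 2,  b(6) = 10,  b(7) = 14.
Since b(7) = b(1) = 14, the sequence is eventually periodic: after a pre-period of length 1 it cycles with period 6.
For n ≥ 1, b(n) depends only on (n - 1) mod 6. (2114 - 1) mod 6 = 1, so b(2114) = b(2) = 16.

16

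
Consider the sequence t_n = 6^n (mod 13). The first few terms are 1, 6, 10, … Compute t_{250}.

4

Computing terms: t_0 = 1,  t_1 = 6,  t_2 = 10,  t_3 = 8,  t_4 = 9,  t_5 = 2,  t_6 = 12,  t_7 = 7,  t_8 = 3,  t_9 = 5,  t_{10} = 4,  t_{11} = 11,  t_{12} = 1.
The sequence repeats with period 12.
(250 - 0) mod 12 = 10, so t_{250} = t_{10} = 4.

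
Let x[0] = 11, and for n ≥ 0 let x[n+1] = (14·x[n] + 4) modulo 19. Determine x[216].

Computing terms: x[0] = 11; x[1] = 6; x[2] = 12; x[3] = 1; x[4] = 18; x[5] = 9; x[6] = 16; x[7] = 0; x[8] = 4; x[9] = 3; x[10] = 8; x[11] = 2; x[12] = 13; x[13] = 15; x[14] = 5; x[15] = 17; x[16] = 14; x[17] = 10; x[18] = 11.
Since x[18] = x[0] = 11, the sequence is periodic with period 18.
(216 - 0) mod 18 = 0, so x[216] = x[0] = 11.

11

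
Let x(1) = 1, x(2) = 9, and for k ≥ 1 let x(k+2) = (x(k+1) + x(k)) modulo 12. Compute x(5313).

10

Listing terms: x(1) = 1, x(2) = 9, x(3) = 10, x(4) = 7, x(5) = 5, x(6) = 0, x(7) = 5, x(8) = 5, x(9) = 10, x(10) = 3, x(11) = 1, x(12) = 4, x(13) = 5, x(14) = 9, x(15) = 2, x(16) = 11, x(17) = 1, x(18) = 0, x(19) = 1, x(20) = 1, x(21) = 2, x(22) = 3, x(23) = 5, x(24) = 8, x(25) = 1, x(26) = 9.
The sequence repeats with period 24.
So x(5313) = x(1 + ((5313-1) mod 24)) = x(9) = 10.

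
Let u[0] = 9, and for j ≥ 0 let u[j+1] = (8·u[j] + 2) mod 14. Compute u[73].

We have u[0] = 9, u[1] = 4, u[2] = 6, u[3] = 8, u[4] = 10, u[5] = 12, u[6] = 0, u[7] = 2, u[8] = 4.
Since u[8] = u[1] = 4, the sequence is eventually periodic: after a pre-period of length 1 it cycles with period 7.
For j ≥ 1, u[j] depends only on (j - 1) mod 7. (73 - 1) mod 7 = 2, so u[73] = u[3] = 8.

8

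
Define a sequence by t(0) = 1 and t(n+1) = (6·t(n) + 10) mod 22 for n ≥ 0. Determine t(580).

12

Listing terms: t(0) = 1; t(1) = 16; t(2) = 18; t(3) = 8; t(4) = 14; t(5) = 6; t(6) = 2; t(7) = 0; t(8) = 10; t(9) = 4; t(10) = 12; t(11) = 16.
Since t(11) = t(1) = 16, the sequence is eventually periodic: after a pre-period of length 1 it cycles with period 10.
For n ≥ 1, t(n) depends only on (n - 1) mod 10. (580 - 1) mod 10 = 9, so t(580) = t(10) = 12.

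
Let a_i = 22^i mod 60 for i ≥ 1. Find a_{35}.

a_1 = 22,  a_2 = 4,  a_3 = 28,  a_4 = 16,  a_5 = 52,  a_6 = 4.
Since a_6 = a_2 = 4, the sequence is eventually periodic: after a pre-period of length 1 it cycles with period 4.
For i ≥ 2, a_i depends only on (i - 2) mod 4. (35 - 2) mod 4 = 1, so a_{35} = a_3 = 28.

28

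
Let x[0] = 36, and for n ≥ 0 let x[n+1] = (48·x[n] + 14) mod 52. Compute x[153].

Computing terms: x[0] = 36,  x[1] = 26,  x[2] = 14,  x[3] = 10,  x[4] = 26.
Since x[4] = x[1] = 26, the sequence is eventually periodic: after a pre-period of length 1 it cycles with period 3.
For n ≥ 1, x[n] depends only on (n - 1) mod 3. (153 - 1) mod 3 = 2, so x[153] = x[3] = 10.

10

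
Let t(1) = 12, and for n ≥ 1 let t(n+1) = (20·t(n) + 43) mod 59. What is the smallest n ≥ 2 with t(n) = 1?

26

t(1) = 12, t(2) = 47, t(3) = 39, t(4) = 56, t(5) = 42, t(6) = 57, t(7) = 3, t(8) = 44, t(9) = 38, t(10) = 36, t(11) = 55, t(12) = 22, t(13) = 11, t(14) = 27, t(15) = 52, t(16) = 21, t(17) = 50, t(18) = 40, t(19) = 17, t(20) = 29, t(21) = 33, t(22) = 54, t(23) = 2, t(24) = 24, t(25) = 51, t(26) = 1, t(27) = 4, t(28) = 5, t(29) = 25, t(30) = 12.
The sequence repeats with period 29.
The value 1 first appears (with n ≥ 2) at t(26).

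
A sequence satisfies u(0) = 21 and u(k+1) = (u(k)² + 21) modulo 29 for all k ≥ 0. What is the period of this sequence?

Computing terms: u(0) = 21, u(1) = 27, u(2) = 25, u(3) = 8, u(4) = 27.
Since u(4) = u(1) = 27, the sequence is eventually periodic: after a pre-period of length 1 it cycles with period 3.

3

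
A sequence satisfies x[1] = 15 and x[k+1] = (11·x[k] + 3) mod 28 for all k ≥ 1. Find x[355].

15

We have x[1] = 15; x[2] = 0; x[3] = 3; x[4] = 8; x[5] = 7; x[6] = 24; x[7] = 15.
Since x[7] = x[1] = 15, the sequence is periodic with period 6.
So x[355] = x[1 + ((355-1) mod 6)] = x[1] = 15.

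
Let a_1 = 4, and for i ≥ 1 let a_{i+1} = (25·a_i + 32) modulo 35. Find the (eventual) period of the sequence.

3

a_1 = 4, a_2 = 27, a_3 = 7, a_4 = 32, a_5 = 27.
Since a_5 = a_2 = 27, the sequence is eventually periodic: after a pre-period of length 1 it cycles with period 3.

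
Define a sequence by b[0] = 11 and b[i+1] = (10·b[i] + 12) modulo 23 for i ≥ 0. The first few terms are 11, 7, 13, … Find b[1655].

b[0] = 11, b[1] = 7, b[2] = 13, b[3] = 4, b[4] = 6, b[5] = 3, b[6] = 19, b[7] = 18, b[8] = 8, b[9] = 0, b[10] = 12, b[11] = 17, b[12] = 21, b[13] = 15, b[14] = 1, b[15] = 22, b[16] = 2, b[17] = 9, b[18] = 10, b[19] = 20, b[20] = 5, b[21] = 16, b[22] = 11.
The sequence repeats with period 22.
(1655 - 0) mod 22 = 5, so b[1655] = b[5] = 3.

3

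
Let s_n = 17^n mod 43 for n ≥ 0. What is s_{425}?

Computing terms: s_0 = 1,  s_1 = 17,  s_2 = 31,  s_3 = 11,  s_4 = 15,  s_5 = 40,  s_6 = 35,  s_7 = 36,  s_8 = 10,  s_9 = 41,  s_{10} = 9,  s_{11} = 24,  s_{12} = 21,  s_{13} = 13,  s_{14} = 6,  s_{15} = 16,  s_{16} = 14,  s_{17} = 23,  s_{18} = 4,  s_{19} = 25,  s_{20} = 38,  s_{21} = 1.
Since s_{21} = s_0 = 1, the sequence is periodic with period 21.
So s_{425} = s_{0 + ((425-0) mod 21)} = s_5 = 40.

40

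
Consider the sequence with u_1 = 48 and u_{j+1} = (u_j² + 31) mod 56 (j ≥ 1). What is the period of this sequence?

6

Listing terms: u_1 = 48, u_2 = 39, u_3 = 40, u_4 = 7, u_5 = 24, u_6 = 47, u_7 = 0, u_8 = 31, u_9 = 40.
Since u_9 = u_3 = 40, the sequence is eventually periodic: after a pre-period of length 2 it cycles with period 6.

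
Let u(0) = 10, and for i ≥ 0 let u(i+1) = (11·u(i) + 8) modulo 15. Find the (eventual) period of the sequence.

5

u(0) = 10, u(1) = 13, u(2) = 1, u(3) = 4, u(4) = 7, u(5) = 10.
Since u(5) = u(0) = 10, the sequence is periodic with period 5.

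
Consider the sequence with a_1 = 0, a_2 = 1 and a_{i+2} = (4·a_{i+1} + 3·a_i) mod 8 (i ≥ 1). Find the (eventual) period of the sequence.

Computing terms: a_1 = 0,  a_2 = 1,  a_3 = 4,  a_4 = 3,  a_5 = 0,  a_6 = 1.
Since (a_5, a_6) = (a_1, a_2) = (0, 1) (two consecutive terms determine the rest), the sequence is periodic with period 4.

4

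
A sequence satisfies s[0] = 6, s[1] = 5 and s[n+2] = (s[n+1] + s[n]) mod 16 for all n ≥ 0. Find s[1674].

6

Listing terms: s[0] = 6; s[1] = 5; s[2] = 11; s[3] = 0; s[4] = 11; s[5] = 11; s[6] = 6; s[7] = 1; s[8] = 7; s[9] = 8; s[10] = 15; s[11] = 7; s[12] = 6; s[13] = 13; s[14] = 3; s[15] = 0; s[16] = 3; s[17] = 3; s[18] = 6; s[19] = 9; s[20] = 15; s[21] = 8; s[22] = 7; s[23] = 15; s[24] = 6; s[25] = 5.
Since (s[24], s[25]) = (s[0], s[1]) = (6, 5) (two consecutive terms determine the rest), the sequence is periodic with period 24.
(1674 - 0) mod 24 = 18, so s[1674] = s[18] = 6.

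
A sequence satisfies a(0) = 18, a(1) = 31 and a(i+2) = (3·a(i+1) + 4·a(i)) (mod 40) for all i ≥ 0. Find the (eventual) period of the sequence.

a(0) = 18; a(1) = 31; a(2) = 5; a(3) = 19; a(4) = 37; a(5) = 27; a(6) = 29; a(7) = 35; a(8) = 21; a(9) = 3; a(10) = 13; a(11) = 11; a(12) = 5; a(13) = 19.
Since (a(12), a(13)) = (a(2), a(3)) = (5, 19) (two consecutive terms determine the rest), the sequence is eventually periodic: after a pre-period of length 2 it cycles with period 10.

10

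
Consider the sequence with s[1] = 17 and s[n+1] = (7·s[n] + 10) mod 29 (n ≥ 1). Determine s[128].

Listing terms: s[1] = 17, s[2] = 13, s[3] = 14, s[4] = 21, s[5] = 12, s[6] = 7, s[7] = 1, s[8] = 17.
Since s[8] = s[1] = 17, the sequence is periodic with period 7.
(128 - 1) mod 7 = 1, so s[128] = s[2] = 13.

13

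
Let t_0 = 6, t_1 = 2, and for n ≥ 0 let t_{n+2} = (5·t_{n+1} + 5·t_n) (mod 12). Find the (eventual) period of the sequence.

Listing terms: t_0 = 6; t_1 = 2; t_2 = 4; t_3 = 6; t_4 = 2.
Since (t_3, t_4) = (t_0, t_1) = (6, 2) (two consecutive terms determine the rest), the sequence is periodic with period 3.

3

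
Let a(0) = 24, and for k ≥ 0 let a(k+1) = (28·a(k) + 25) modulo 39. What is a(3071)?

32

Computing terms: a(0) = 24; a(1) = 34; a(2) = 2; a(3) = 3; a(4) = 31; a(5) = 35; a(6) = 30; a(7) = 7; a(8) = 26; a(9) = 12; a(10) = 10; a(11) = 32; a(12) = 24.
The sequence repeats with period 12.
So a(3071) = a(0 + ((3071-0) mod 12)) = a(11) = 32.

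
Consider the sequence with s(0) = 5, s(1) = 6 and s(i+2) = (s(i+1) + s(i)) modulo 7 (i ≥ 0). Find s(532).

Computing terms: s(0) = 5; s(1) = 6; s(2) = 4; s(3) = 3; s(4) = 0; s(5) = 3; s(6) = 3; s(7) = 6; s(8) = 2; s(9) = 1; s(10) = 3; s(11) = 4; s(12) = 0; s(13) = 4; s(14) = 4; s(15) = 1; s(16) = 5; s(17) = 6.
Since (s(16), s(17)) = (s(0), s(1)) = (5, 6) (two consecutive terms determine the rest), the sequence is periodic with period 16.
(532 - 0) mod 16 = 4, so s(532) = s(4) = 0.

0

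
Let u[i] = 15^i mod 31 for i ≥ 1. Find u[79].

u[1] = 15, u[2] = 8, u[3] = 27, u[4] = 2, u[5] = 30, u[6] = 16, u[7] = 23, u[8] = 4, u[9] = 29, u[10] = 1, u[11] = 15.
Since u[11] = u[1] = 15, the sequence is periodic with period 10.
(79 - 1) mod 10 = 8, so u[79] = u[9] = 29.

29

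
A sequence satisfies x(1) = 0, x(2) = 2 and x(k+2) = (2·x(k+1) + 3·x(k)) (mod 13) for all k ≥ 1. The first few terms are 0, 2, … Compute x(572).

2

Computing terms: x(1) = 0,  x(2) = 2,  x(3) = 4,  x(4) = 1,  x(5) = 1,  x(6) = 5,  x(7) = 0,  x(8) = 2.
Since (x(7), x(8)) = (x(1), x(2)) = (0, 2) (two consecutive terms determine the rest), the sequence is periodic with period 6.
So x(572) = x(1 + ((572-1) mod 6)) = x(2) = 2.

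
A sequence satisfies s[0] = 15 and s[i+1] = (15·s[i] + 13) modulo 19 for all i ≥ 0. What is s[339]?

3

s[0] = 15,  s[1] = 10,  s[2] = 11,  s[3] = 7,  s[4] = 4,  s[5] = 16,  s[6] = 6,  s[7] = 8,  s[8] = 0,  s[9] = 13,  s[10] = 18,  s[11] = 17,  s[12] = 2,  s[13] = 5,  s[14] = 12,  s[15] = 3,  s[16] = 1,  s[17] = 9,  s[18] = 15.
Since s[18] = s[0] = 15, the sequence is periodic with period 18.
(339 - 0) mod 18 = 15, so s[339] = s[15] = 3.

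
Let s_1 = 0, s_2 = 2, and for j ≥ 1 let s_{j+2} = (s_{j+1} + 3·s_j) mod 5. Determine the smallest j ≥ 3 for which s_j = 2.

3

Listing terms: s_1 = 0; s_2 = 2; s_3 = 2; s_4 = 3; s_5 = 4; s_6 = 3; s_7 = 0; s_8 = 4; s_9 = 4; s_{10} = 1; s_{11} = 3; s_{12} = 1; s_{13} = 0; s_{14} = 3; s_{15} = 3; s_{16} = 2; s_{17} = 1; s_{18} = 2; s_{19} = 0; s_{20} = 1; s_{21} = 1; s_{22} = 4; s_{23} = 2; s_{24} = 4; s_{25} = 0; s_{26} = 2.
Since (s_{25}, s_{26}) = (s_1, s_2) = (0, 2) (two consecutive terms determine the rest), the sequence is periodic with period 24.
The value 2 first appears (with j ≥ 3) at s_3.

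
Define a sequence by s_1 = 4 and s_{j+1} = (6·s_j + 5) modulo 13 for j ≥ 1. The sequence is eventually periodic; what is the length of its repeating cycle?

We have s_1 = 4; s_2 = 3; s_3 = 10; s_4 = 0; s_5 = 5; s_6 = 9; s_7 = 7; s_8 = 8; s_9 = 1; s_{10} = 11; s_{11} = 6; s_{12} = 2; s_{13} = 4.
The sequence repeats with period 12.

12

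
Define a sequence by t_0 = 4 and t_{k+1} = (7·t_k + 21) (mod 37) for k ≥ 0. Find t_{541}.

Listing terms: t_0 = 4,  t_1 = 12,  t_2 = 31,  t_3 = 16,  t_4 = 22,  t_5 = 27,  t_6 = 25,  t_7 = 11,  t_8 = 24,  t_9 = 4.
The sequence repeats with period 9.
So t_{541} = t_{0 + ((541-0) mod 9)} = t_1 = 12.

12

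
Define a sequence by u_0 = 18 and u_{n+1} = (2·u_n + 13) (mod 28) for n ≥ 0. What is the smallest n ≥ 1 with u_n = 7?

4

Computing terms: u_0 = 18, u_1 = 21, u_2 = 27, u_3 = 11, u_4 = 7, u_5 = 27.
Since u_5 = u_2 = 27, the sequence is eventually periodic: after a pre-period of length 2 it cycles with period 3.
The value 7 first appears (with n ≥ 1) at u_4.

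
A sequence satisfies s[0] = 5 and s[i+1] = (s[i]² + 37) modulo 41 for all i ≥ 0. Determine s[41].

s[0] = 5; s[1] = 21; s[2] = 27; s[3] = 28; s[4] = 1; s[5] = 38; s[6] = 5.
Since s[6] = s[0] = 5, the sequence is periodic with period 6.
So s[41] = s[0 + ((41-0) mod 6)] = s[5] = 38.

38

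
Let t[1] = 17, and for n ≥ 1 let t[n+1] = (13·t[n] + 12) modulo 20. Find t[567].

Computing terms: t[1] = 17; t[2] = 13; t[3] = 1; t[4] = 5; t[5] = 17.
Since t[5] = t[1] = 17, the sequence is periodic with period 4.
(567 - 1) mod 4 = 2, so t[567] = t[3] = 1.

1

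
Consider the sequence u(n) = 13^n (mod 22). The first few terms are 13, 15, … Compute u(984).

u(1) = 13; u(2) = 15; u(3) = 19; u(4) = 5; u(5) = 21; u(6) = 9; u(7) = 7; u(8) = 3; u(9) = 17; u(10) = 1; u(11) = 13.
Since u(11) = u(1) = 13, the sequence is periodic with period 10.
So u(984) = u(1 + ((984-1) mod 10)) = u(4) = 5.

5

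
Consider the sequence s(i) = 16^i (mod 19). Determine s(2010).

s(1) = 16,  s(2) = 9,  s(3) = 11,  s(4) = 5,  s(5) = 4,  s(6) = 7,  s(7) = 17,  s(8) = 6,  s(9) = 1,  s(10) = 16.
The sequence repeats with period 9.
(2010 - 1) mod 9 = 2, so s(2010) = s(3) = 11.

11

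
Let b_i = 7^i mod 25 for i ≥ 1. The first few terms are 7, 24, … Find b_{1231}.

Listing terms: b_1 = 7,  b_2 = 24,  b_3 = 18,  b_4 = 1,  b_5 = 7.
Since b_5 = b_1 = 7, the sequence is periodic with period 4.
So b_{1231} = b_{1 + ((1231-1) mod 4)} = b_3 = 18.

18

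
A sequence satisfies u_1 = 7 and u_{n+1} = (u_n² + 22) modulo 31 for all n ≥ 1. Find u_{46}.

16

u_1 = 7,  u_2 = 9,  u_3 = 10,  u_4 = 29,  u_5 = 26,  u_6 = 16,  u_7 = 30,  u_8 = 23,  u_9 = 24,  u_{10} = 9.
Since u_{10} = u_2 = 9, the sequence is eventually periodic: after a pre-period of length 1 it cycles with period 8.
For n ≥ 2, u_n depends only on (n - 2) mod 8. (46 - 2) mod 8 = 4, so u_{46} = u_6 = 16.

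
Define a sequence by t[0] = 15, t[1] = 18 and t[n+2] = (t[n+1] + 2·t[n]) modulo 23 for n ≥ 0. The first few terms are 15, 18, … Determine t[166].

3

t[0] = 15, t[1] = 18, t[2] = 2, t[3] = 15, t[4] = 19, t[5] = 3, t[6] = 18, t[7] = 1, t[8] = 14, t[9] = 16, t[10] = 21, t[11] = 7, t[12] = 3, t[13] = 17, t[14] = 0, t[15] = 11, t[16] = 11, t[17] = 10, t[18] = 9, t[19] = 6, t[20] = 1, t[21] = 13, t[22] = 15, t[23] = 18.
Since (t[22], t[23]) = (t[0], t[1]) = (15, 18) (two consecutive terms determine the rest), the sequence is periodic with period 22.
So t[166] = t[0 + ((166-0) mod 22)] = t[12] = 3.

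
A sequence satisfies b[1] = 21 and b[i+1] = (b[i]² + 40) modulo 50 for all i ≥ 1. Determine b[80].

41

Listing terms: b[1] = 21, b[2] = 31, b[3] = 1, b[4] = 41, b[5] = 21.
Since b[5] = b[1] = 21, the sequence is periodic with period 4.
So b[80] = b[1 + ((80-1) mod 4)] = b[4] = 41.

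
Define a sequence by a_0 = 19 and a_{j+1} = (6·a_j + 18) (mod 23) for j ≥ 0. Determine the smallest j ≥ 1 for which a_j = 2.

We have a_0 = 19,  a_1 = 17,  a_2 = 5,  a_3 = 2,  a_4 = 7,  a_5 = 14,  a_6 = 10,  a_7 = 9,  a_8 = 3,  a_9 = 13,  a_{10} = 4,  a_{11} = 19.
The sequence repeats with period 11.
The value 2 first appears (with j ≥ 1) at a_3.

3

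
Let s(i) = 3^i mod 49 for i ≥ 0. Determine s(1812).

We have s(0) = 1,  s(1) = 3,  s(2) = 9,  s(3) = 27,  s(4) = 32,  s(5) = 47,  s(6) = 43,  s(7) = 31,  s(8) = 44,  s(9) = 34,  s(10) = 4,  s(11) = 12,  s(12) = 36,  s(13) = 10,  s(14) = 30,  s(15) = 41,  s(16) = 25,  s(17) = 26,  s(18) = 29,  s(19) = 38,  s(20) = 16,  s(21) = 48,  s(22) = 46,  s(23) = 40,  s(24) = 22,  s(25) = 17,  s(26) = 2,  s(27) = 6,  s(28) = 18,  s(29) = 5,  s(30) = 15,  s(31) = 45,  s(32) = 37,  s(33) = 13,  s(34) = 39,  s(35) = 19,  s(36) = 8,  s(37) = 24,  s(38) = 23,  s(39) = 20,  s(40) = 11,  s(41) = 33,  s(42) = 1.
The sequence repeats with period 42.
(1812 - 0) mod 42 = 6, so s(1812) = s(6) = 43.

43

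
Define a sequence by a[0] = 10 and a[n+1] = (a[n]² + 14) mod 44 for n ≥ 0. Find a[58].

26

Computing terms: a[0] = 10,  a[1] = 26,  a[2] = 30,  a[3] = 34,  a[4] = 26.
Since a[4] = a[1] = 26, the sequence is eventually periodic: after a pre-period of length 1 it cycles with period 3.
For n ≥ 1, a[n] depends only on (n - 1) mod 3. (58 - 1) mod 3 = 0, so a[58] = a[1] = 26.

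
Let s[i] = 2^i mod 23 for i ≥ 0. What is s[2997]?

Listing terms: s[0] = 1, s[1] = 2, s[2] = 4, s[3] = 8, s[4] = 16, s[5] = 9, s[6] = 18, s[7] = 13, s[8] = 3, s[9] = 6, s[10] = 12, s[11] = 1.
The sequence repeats with period 11.
So s[2997] = s[0 + ((2997-0) mod 11)] = s[5] = 9.

9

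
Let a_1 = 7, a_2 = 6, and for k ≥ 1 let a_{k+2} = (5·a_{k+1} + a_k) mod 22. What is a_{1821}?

a_1 = 7, a_2 = 6, a_3 = 15, a_4 = 15, a_5 = 2, a_6 = 3, a_7 = 17, a_8 = 0, a_9 = 17, a_{10} = 19, a_{11} = 2, a_{12} = 7, a_{13} = 15, a_{14} = 16, a_{15} = 7, a_{16} = 7, a_{17} = 20, a_{18} = 19, a_{19} = 5, a_{20} = 0, a_{21} = 5, a_{22} = 3, a_{23} = 20, a_{24} = 15, a_{25} = 7, a_{26} = 6.
Since (a_{25}, a_{26}) = (a_1, a_2) = (7, 6) (two consecutive terms determine the rest), the sequence is periodic with period 24.
(1821 - 1) mod 24 = 20, so a_{1821} = a_{21} = 5.

5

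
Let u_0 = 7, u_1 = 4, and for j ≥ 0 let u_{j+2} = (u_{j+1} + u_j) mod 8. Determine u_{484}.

Listing terms: u_0 = 7,  u_1 = 4,  u_2 = 3,  u_3 = 7,  u_4 = 2,  u_5 = 1,  u_6 = 3,  u_7 = 4,  u_8 = 7,  u_9 = 3,  u_{10} = 2,  u_{11} = 5,  u_{12} = 7,  u_{13} = 4.
The sequence repeats with period 12.
So u_{484} = u_{0 + ((484-0) mod 12)} = u_4 = 2.

2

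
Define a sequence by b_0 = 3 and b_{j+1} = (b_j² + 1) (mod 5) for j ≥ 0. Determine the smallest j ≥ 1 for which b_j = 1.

Listing terms: b_0 = 3, b_1 = 0, b_2 = 1, b_3 = 2, b_4 = 0.
Since b_4 = b_1 = 0, the sequence is eventually periodic: after a pre-period of length 1 it cycles with period 3.
The value 1 first appears (with j ≥ 1) at b_2.

2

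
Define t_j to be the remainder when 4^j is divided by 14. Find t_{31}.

We have t_1 = 4; t_2 = 2; t_3 = 8; t_4 = 4.
The sequence repeats with period 3.
So t_{31} = t_{1 + ((31-1) mod 3)} = t_1 = 4.

4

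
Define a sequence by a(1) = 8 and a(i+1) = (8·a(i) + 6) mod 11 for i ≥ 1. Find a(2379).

Computing terms: a(1) = 8; a(2) = 4; a(3) = 5; a(4) = 2; a(5) = 0; a(6) = 6; a(7) = 10; a(8) = 9; a(9) = 1; a(10) = 3; a(11) = 8.
The sequence repeats with period 10.
So a(2379) = a(1 + ((2379-1) mod 10)) = a(9) = 1.

1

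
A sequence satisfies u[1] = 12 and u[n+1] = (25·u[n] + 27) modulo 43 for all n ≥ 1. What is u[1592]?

31

Computing terms: u[1] = 12; u[2] = 26; u[3] = 32; u[4] = 10; u[5] = 19; u[6] = 29; u[7] = 21; u[8] = 36; u[9] = 24; u[10] = 25; u[11] = 7; u[12] = 30; u[13] = 3; u[14] = 16; u[15] = 40; u[16] = 38; u[17] = 31; u[18] = 28; u[19] = 39; u[20] = 13; u[21] = 8; u[22] = 12.
Since u[22] = u[1] = 12, the sequence is periodic with period 21.
So u[1592] = u[1 + ((1592-1) mod 21)] = u[17] = 31.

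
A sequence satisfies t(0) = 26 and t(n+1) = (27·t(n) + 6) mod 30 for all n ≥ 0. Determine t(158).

Computing terms: t(0) = 26; t(1) = 18; t(2) = 12; t(3) = 0; t(4) = 6; t(5) = 18.
Since t(5) = t(1) = 18, the sequence is eventually periodic: after a pre-period of length 1 it cycles with period 4.
For n ≥ 1, t(n) depends only on (n - 1) mod 4. (158 - 1) mod 4 = 1, so t(158) = t(2) = 12.

12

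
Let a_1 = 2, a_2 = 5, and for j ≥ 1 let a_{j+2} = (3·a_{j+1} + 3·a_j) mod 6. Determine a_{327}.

3

a_1 = 2; a_2 = 5; a_3 = 3; a_4 = 0; a_5 = 3; a_6 = 3; a_7 = 0.
Since (a_6, a_7) = (a_3, a_4) = (3, 0) (two consecutive terms determine the rest), the sequence is eventually periodic: after a pre-period of length 2 it cycles with period 3.
For j ≥ 3, a_j depends only on (j - 3) mod 3. (327 - 3) mod 3 = 0, so a_{327} = a_3 = 3.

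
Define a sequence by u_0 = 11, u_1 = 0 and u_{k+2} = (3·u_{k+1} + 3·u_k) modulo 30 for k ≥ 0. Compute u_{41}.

15

Computing terms: u_0 = 11; u_1 = 0; u_2 = 3; u_3 = 9; u_4 = 6; u_5 = 15; u_6 = 3; u_7 = 24; u_8 = 21; u_9 = 15; u_{10} = 18; u_{11} = 9; u_{12} = 21; u_{13} = 0; u_{14} = 3.
Since (u_{13}, u_{14}) = (u_1, u_2) = (0, 3) (two consecutive terms determine the rest), the sequence is eventually periodic: after a pre-period of length 1 it cycles with period 12.
For k ≥ 1, u_k depends only on (k - 1) mod 12. (41 - 1) mod 12 = 4, so u_{41} = u_5 = 15.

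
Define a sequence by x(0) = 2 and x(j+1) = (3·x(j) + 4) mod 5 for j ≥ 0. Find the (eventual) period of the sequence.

4

Computing terms: x(0) = 2; x(1) = 0; x(2) = 4; x(3) = 1; x(4) = 2.
The sequence repeats with period 4.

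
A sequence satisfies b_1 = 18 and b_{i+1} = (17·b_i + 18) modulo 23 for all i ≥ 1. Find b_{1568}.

21

b_1 = 18; b_2 = 2; b_3 = 6; b_4 = 5; b_5 = 11; b_6 = 21; b_7 = 7; b_8 = 22; b_9 = 1; b_{10} = 12; b_{11} = 15; b_{12} = 20; b_{13} = 13; b_{14} = 9; b_{15} = 10; b_{16} = 4; b_{17} = 17; b_{18} = 8; b_{19} = 16; b_{20} = 14; b_{21} = 3; b_{22} = 0; b_{23} = 18.
Since b_{23} = b_1 = 18, the sequence is periodic with period 22.
So b_{1568} = b_{1 + ((1568-1) mod 22)} = b_6 = 21.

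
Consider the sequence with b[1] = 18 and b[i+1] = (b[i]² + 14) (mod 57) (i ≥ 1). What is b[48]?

Listing terms: b[1] = 18, b[2] = 53, b[3] = 30, b[4] = 2, b[5] = 18.
Since b[5] = b[1] = 18, the sequence is periodic with period 4.
(48 - 1) mod 4 = 3, so b[48] = b[4] = 2.

2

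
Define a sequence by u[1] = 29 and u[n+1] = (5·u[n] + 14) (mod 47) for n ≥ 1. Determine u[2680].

43

Listing terms: u[1] = 29; u[2] = 18; u[3] = 10; u[4] = 17; u[5] = 5; u[6] = 39; u[7] = 21; u[8] = 25; u[9] = 45; u[10] = 4; u[11] = 34; u[12] = 43; u[13] = 41; u[14] = 31; u[15] = 28; u[16] = 13; u[17] = 32; u[18] = 33; u[19] = 38; u[20] = 16; u[21] = 0; u[22] = 14; u[23] = 37; u[24] = 11; u[25] = 22; u[26] = 30; u[27] = 23; u[28] = 35; u[29] = 1; u[30] = 19; u[31] = 15; u[32] = 42; u[33] = 36; u[34] = 6; u[35] = 44; u[36] = 46; u[37] = 9; u[38] = 12; u[39] = 27; u[40] = 8; u[41] = 7; u[42] = 2; u[43] = 24; u[44] = 40; u[45] = 26; u[46] = 3; u[47] = 29.
Since u[47] = u[1] = 29, the sequence is periodic with period 46.
(2680 - 1) mod 46 = 11, so u[2680] = u[12] = 43.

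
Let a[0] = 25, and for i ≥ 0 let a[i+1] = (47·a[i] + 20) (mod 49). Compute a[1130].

17

We have a[0] = 25, a[1] = 19, a[2] = 31, a[3] = 7, a[4] = 6, a[5] = 8, a[6] = 4, a[7] = 12, a[8] = 45, a[9] = 28, a[10] = 13, a[11] = 43, a[12] = 32, a[13] = 5, a[14] = 10, a[15] = 0, a[16] = 20, a[17] = 29, a[18] = 11, a[19] = 47, a[20] = 24, a[21] = 21, a[22] = 27, a[23] = 15, a[24] = 39, a[25] = 40, a[26] = 38, a[27] = 42, a[28] = 34, a[29] = 1, a[30] = 18, a[31] = 33, a[32] = 3, a[33] = 14, a[34] = 41, a[35] = 36, a[36] = 46, a[37] = 26, a[38] = 17, a[39] = 35, a[40] = 48, a[41] = 22, a[42] = 25.
The sequence repeats with period 42.
(1130 - 0) mod 42 = 38, so a[1130] = a[38] = 17.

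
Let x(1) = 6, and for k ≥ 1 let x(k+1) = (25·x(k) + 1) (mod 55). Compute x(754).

Listing terms: x(1) = 6,  x(2) = 41,  x(3) = 36,  x(4) = 21,  x(5) = 31,  x(6) = 6.
Since x(6) = x(1) = 6, the sequence is periodic with period 5.
(754 - 1) mod 5 = 3, so x(754) = x(4) = 21.

21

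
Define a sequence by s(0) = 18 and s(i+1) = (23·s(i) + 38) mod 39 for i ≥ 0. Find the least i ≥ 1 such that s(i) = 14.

s(0) = 18, s(1) = 23, s(2) = 21, s(3) = 14, s(4) = 9, s(5) = 11, s(6) = 18.
The sequence repeats with period 6.
The value 14 first appears (with i ≥ 1) at s(3).

3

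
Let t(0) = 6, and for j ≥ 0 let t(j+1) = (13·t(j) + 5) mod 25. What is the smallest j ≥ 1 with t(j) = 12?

Listing terms: t(0) = 6; t(1) = 8; t(2) = 9; t(3) = 22; t(4) = 16; t(5) = 13; t(6) = 24; t(7) = 17; t(8) = 1; t(9) = 18; t(10) = 14; t(11) = 12; t(12) = 11; t(13) = 23; t(14) = 4; t(15) = 7; t(16) = 21; t(17) = 3; t(18) = 19; t(19) = 2; t(20) = 6.
The sequence repeats with period 20.
The value 12 first appears (with j ≥ 1) at t(11).

11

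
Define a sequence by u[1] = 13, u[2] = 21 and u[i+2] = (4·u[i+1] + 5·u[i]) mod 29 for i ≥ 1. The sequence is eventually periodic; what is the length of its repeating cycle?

14

Listing terms: u[1] = 13; u[2] = 21; u[3] = 4; u[4] = 5; u[5] = 11; u[6] = 11; u[7] = 12; u[8] = 16; u[9] = 8; u[10] = 25; u[11] = 24; u[12] = 18; u[13] = 18; u[14] = 17; u[15] = 13; u[16] = 21.
Since (u[15], u[16]) = (u[1], u[2]) = (13, 21) (two consecutive terms determine the rest), the sequence is periodic with period 14.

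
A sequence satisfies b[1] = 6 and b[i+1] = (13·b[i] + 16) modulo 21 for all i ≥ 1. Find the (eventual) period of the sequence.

b[1] = 6; b[2] = 10; b[3] = 20; b[4] = 3; b[5] = 13; b[6] = 17; b[7] = 6.
Since b[7] = b[1] = 6, the sequence is periodic with period 6.

6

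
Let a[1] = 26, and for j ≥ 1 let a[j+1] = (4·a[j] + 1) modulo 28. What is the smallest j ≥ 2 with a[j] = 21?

2

a[1] = 26; a[2] = 21; a[3] = 1; a[4] = 5; a[5] = 21.
Since a[5] = a[2] = 21, the sequence is eventually periodic: after a pre-period of length 1 it cycles with period 3.
The value 21 first appears (with j ≥ 2) at a[2].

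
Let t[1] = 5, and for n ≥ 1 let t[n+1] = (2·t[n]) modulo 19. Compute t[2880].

We have t[1] = 5,  t[2] = 10,  t[3] = 1,  t[4] = 2,  t[5] = 4,  t[6] = 8,  t[7] = 16,  t[8] = 13,  t[9] = 7,  t[10] = 14,  t[11] = 9,  t[12] = 18,  t[13] = 17,  t[14] = 15,  t[15] = 11,  t[16] = 3,  t[17] = 6,  t[18] = 12,  t[19] = 5.
Since t[19] = t[1] = 5, the sequence is periodic with period 18.
(2880 - 1) mod 18 = 17, so t[2880] = t[18] = 12.

12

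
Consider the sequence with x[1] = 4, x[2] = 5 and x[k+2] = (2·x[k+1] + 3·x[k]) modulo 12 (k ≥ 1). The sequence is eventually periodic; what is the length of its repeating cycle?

We have x[1] = 4; x[2] = 5; x[3] = 10; x[4] = 11; x[5] = 4; x[6] = 5.
The sequence repeats with period 4.

4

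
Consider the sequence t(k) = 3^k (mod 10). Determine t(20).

1

t(0) = 1, t(1) = 3, t(2) = 9, t(3) = 7, t(4) = 1.
The sequence repeats with period 4.
So t(20) = t(0 + ((20-0) mod 4)) = t(0) = 1.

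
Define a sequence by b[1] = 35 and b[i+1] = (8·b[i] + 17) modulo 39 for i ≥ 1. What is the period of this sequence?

4

Computing terms: b[1] = 35,  b[2] = 24,  b[3] = 14,  b[4] = 12,  b[5] = 35.
Since b[5] = b[1] = 35, the sequence is periodic with period 4.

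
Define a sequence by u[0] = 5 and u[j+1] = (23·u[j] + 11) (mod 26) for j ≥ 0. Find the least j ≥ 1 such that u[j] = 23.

2

We have u[0] = 5,  u[1] = 22,  u[2] = 23,  u[3] = 20,  u[4] = 3,  u[5] = 2,  u[6] = 5.
Since u[6] = u[0] = 5, the sequence is periodic with period 6.
The value 23 first appears (with j ≥ 1) at u[2].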